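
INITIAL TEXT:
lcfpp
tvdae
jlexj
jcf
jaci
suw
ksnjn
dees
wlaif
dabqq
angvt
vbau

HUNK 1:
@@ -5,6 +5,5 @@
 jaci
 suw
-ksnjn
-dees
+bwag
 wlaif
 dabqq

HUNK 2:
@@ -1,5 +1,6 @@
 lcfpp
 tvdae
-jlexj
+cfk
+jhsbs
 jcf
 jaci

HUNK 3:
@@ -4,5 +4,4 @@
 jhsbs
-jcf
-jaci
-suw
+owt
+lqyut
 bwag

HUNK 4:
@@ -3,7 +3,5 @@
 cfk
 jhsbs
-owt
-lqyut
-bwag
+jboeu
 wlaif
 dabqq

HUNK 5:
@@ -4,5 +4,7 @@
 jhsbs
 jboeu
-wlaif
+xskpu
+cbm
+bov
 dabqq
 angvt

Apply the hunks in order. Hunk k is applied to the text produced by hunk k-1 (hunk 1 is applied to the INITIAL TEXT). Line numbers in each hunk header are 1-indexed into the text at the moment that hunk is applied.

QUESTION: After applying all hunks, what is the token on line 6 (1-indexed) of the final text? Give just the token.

Hunk 1: at line 5 remove [ksnjn,dees] add [bwag] -> 11 lines: lcfpp tvdae jlexj jcf jaci suw bwag wlaif dabqq angvt vbau
Hunk 2: at line 1 remove [jlexj] add [cfk,jhsbs] -> 12 lines: lcfpp tvdae cfk jhsbs jcf jaci suw bwag wlaif dabqq angvt vbau
Hunk 3: at line 4 remove [jcf,jaci,suw] add [owt,lqyut] -> 11 lines: lcfpp tvdae cfk jhsbs owt lqyut bwag wlaif dabqq angvt vbau
Hunk 4: at line 3 remove [owt,lqyut,bwag] add [jboeu] -> 9 lines: lcfpp tvdae cfk jhsbs jboeu wlaif dabqq angvt vbau
Hunk 5: at line 4 remove [wlaif] add [xskpu,cbm,bov] -> 11 lines: lcfpp tvdae cfk jhsbs jboeu xskpu cbm bov dabqq angvt vbau
Final line 6: xskpu

Answer: xskpu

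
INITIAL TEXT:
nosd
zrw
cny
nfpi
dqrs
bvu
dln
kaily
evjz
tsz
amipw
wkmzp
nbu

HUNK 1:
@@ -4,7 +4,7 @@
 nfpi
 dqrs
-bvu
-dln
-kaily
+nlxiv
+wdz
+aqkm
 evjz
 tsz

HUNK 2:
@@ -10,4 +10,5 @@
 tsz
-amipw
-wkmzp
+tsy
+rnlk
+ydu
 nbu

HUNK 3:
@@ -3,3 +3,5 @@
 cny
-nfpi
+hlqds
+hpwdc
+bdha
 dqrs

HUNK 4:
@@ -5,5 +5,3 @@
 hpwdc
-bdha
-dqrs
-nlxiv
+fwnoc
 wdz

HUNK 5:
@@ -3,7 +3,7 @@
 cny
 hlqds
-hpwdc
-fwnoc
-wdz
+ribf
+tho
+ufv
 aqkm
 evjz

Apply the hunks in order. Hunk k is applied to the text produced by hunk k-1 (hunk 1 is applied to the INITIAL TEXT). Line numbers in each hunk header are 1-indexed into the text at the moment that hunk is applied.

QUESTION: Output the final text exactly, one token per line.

Answer: nosd
zrw
cny
hlqds
ribf
tho
ufv
aqkm
evjz
tsz
tsy
rnlk
ydu
nbu

Derivation:
Hunk 1: at line 4 remove [bvu,dln,kaily] add [nlxiv,wdz,aqkm] -> 13 lines: nosd zrw cny nfpi dqrs nlxiv wdz aqkm evjz tsz amipw wkmzp nbu
Hunk 2: at line 10 remove [amipw,wkmzp] add [tsy,rnlk,ydu] -> 14 lines: nosd zrw cny nfpi dqrs nlxiv wdz aqkm evjz tsz tsy rnlk ydu nbu
Hunk 3: at line 3 remove [nfpi] add [hlqds,hpwdc,bdha] -> 16 lines: nosd zrw cny hlqds hpwdc bdha dqrs nlxiv wdz aqkm evjz tsz tsy rnlk ydu nbu
Hunk 4: at line 5 remove [bdha,dqrs,nlxiv] add [fwnoc] -> 14 lines: nosd zrw cny hlqds hpwdc fwnoc wdz aqkm evjz tsz tsy rnlk ydu nbu
Hunk 5: at line 3 remove [hpwdc,fwnoc,wdz] add [ribf,tho,ufv] -> 14 lines: nosd zrw cny hlqds ribf tho ufv aqkm evjz tsz tsy rnlk ydu nbu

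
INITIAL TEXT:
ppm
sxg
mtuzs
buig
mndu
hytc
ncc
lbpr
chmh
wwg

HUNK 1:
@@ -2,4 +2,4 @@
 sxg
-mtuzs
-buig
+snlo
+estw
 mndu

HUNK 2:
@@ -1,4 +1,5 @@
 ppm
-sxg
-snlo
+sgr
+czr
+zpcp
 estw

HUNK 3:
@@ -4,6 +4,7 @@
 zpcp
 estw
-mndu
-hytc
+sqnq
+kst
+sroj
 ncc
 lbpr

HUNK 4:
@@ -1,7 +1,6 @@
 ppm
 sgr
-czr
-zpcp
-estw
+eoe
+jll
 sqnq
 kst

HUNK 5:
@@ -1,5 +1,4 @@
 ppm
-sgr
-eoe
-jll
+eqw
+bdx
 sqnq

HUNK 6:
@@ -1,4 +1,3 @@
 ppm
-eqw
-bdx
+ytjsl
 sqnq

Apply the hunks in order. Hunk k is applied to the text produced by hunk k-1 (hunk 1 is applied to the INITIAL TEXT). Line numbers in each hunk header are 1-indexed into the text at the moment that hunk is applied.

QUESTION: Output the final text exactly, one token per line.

Answer: ppm
ytjsl
sqnq
kst
sroj
ncc
lbpr
chmh
wwg

Derivation:
Hunk 1: at line 2 remove [mtuzs,buig] add [snlo,estw] -> 10 lines: ppm sxg snlo estw mndu hytc ncc lbpr chmh wwg
Hunk 2: at line 1 remove [sxg,snlo] add [sgr,czr,zpcp] -> 11 lines: ppm sgr czr zpcp estw mndu hytc ncc lbpr chmh wwg
Hunk 3: at line 4 remove [mndu,hytc] add [sqnq,kst,sroj] -> 12 lines: ppm sgr czr zpcp estw sqnq kst sroj ncc lbpr chmh wwg
Hunk 4: at line 1 remove [czr,zpcp,estw] add [eoe,jll] -> 11 lines: ppm sgr eoe jll sqnq kst sroj ncc lbpr chmh wwg
Hunk 5: at line 1 remove [sgr,eoe,jll] add [eqw,bdx] -> 10 lines: ppm eqw bdx sqnq kst sroj ncc lbpr chmh wwg
Hunk 6: at line 1 remove [eqw,bdx] add [ytjsl] -> 9 lines: ppm ytjsl sqnq kst sroj ncc lbpr chmh wwg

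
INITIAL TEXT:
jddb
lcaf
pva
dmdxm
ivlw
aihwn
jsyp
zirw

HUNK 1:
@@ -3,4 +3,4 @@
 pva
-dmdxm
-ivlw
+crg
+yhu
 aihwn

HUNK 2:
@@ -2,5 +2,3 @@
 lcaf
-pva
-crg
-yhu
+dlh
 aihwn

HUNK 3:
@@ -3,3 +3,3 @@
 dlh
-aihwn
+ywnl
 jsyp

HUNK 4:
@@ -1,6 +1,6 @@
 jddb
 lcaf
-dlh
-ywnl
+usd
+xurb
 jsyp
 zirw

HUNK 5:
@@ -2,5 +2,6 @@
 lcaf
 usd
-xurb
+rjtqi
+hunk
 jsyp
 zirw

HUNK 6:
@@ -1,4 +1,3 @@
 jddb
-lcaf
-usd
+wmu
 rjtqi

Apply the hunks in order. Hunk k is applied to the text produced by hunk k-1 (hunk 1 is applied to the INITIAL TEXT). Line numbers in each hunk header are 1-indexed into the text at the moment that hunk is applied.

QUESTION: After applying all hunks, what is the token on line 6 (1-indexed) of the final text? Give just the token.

Hunk 1: at line 3 remove [dmdxm,ivlw] add [crg,yhu] -> 8 lines: jddb lcaf pva crg yhu aihwn jsyp zirw
Hunk 2: at line 2 remove [pva,crg,yhu] add [dlh] -> 6 lines: jddb lcaf dlh aihwn jsyp zirw
Hunk 3: at line 3 remove [aihwn] add [ywnl] -> 6 lines: jddb lcaf dlh ywnl jsyp zirw
Hunk 4: at line 1 remove [dlh,ywnl] add [usd,xurb] -> 6 lines: jddb lcaf usd xurb jsyp zirw
Hunk 5: at line 2 remove [xurb] add [rjtqi,hunk] -> 7 lines: jddb lcaf usd rjtqi hunk jsyp zirw
Hunk 6: at line 1 remove [lcaf,usd] add [wmu] -> 6 lines: jddb wmu rjtqi hunk jsyp zirw
Final line 6: zirw

Answer: zirw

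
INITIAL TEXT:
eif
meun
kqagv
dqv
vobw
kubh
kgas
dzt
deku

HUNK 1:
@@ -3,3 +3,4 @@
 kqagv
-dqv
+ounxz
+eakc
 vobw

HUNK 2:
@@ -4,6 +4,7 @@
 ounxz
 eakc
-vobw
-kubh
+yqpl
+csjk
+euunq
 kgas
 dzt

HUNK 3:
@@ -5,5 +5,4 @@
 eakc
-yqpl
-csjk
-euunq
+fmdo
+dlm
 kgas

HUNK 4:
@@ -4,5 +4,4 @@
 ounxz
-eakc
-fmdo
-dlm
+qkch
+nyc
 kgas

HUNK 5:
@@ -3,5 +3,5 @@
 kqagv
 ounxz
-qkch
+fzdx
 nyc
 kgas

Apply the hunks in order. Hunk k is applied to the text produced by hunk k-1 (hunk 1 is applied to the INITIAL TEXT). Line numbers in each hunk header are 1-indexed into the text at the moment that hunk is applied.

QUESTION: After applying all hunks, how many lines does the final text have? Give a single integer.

Answer: 9

Derivation:
Hunk 1: at line 3 remove [dqv] add [ounxz,eakc] -> 10 lines: eif meun kqagv ounxz eakc vobw kubh kgas dzt deku
Hunk 2: at line 4 remove [vobw,kubh] add [yqpl,csjk,euunq] -> 11 lines: eif meun kqagv ounxz eakc yqpl csjk euunq kgas dzt deku
Hunk 3: at line 5 remove [yqpl,csjk,euunq] add [fmdo,dlm] -> 10 lines: eif meun kqagv ounxz eakc fmdo dlm kgas dzt deku
Hunk 4: at line 4 remove [eakc,fmdo,dlm] add [qkch,nyc] -> 9 lines: eif meun kqagv ounxz qkch nyc kgas dzt deku
Hunk 5: at line 3 remove [qkch] add [fzdx] -> 9 lines: eif meun kqagv ounxz fzdx nyc kgas dzt deku
Final line count: 9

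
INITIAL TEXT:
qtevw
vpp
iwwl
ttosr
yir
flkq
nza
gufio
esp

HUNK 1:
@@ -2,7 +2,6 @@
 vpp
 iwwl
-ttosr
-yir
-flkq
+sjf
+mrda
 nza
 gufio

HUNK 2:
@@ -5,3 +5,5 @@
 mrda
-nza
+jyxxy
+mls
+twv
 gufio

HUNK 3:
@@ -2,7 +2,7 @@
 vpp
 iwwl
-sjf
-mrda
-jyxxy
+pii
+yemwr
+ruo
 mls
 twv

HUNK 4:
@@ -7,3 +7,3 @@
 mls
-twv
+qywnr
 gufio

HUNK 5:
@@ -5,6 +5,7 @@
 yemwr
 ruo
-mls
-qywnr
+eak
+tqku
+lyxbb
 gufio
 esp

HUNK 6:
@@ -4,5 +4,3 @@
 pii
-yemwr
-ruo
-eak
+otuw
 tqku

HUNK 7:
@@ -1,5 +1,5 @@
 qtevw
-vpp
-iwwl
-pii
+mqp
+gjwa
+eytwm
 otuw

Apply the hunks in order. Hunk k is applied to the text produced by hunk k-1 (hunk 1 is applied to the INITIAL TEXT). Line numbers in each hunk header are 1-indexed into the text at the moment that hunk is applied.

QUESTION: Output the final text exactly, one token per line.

Hunk 1: at line 2 remove [ttosr,yir,flkq] add [sjf,mrda] -> 8 lines: qtevw vpp iwwl sjf mrda nza gufio esp
Hunk 2: at line 5 remove [nza] add [jyxxy,mls,twv] -> 10 lines: qtevw vpp iwwl sjf mrda jyxxy mls twv gufio esp
Hunk 3: at line 2 remove [sjf,mrda,jyxxy] add [pii,yemwr,ruo] -> 10 lines: qtevw vpp iwwl pii yemwr ruo mls twv gufio esp
Hunk 4: at line 7 remove [twv] add [qywnr] -> 10 lines: qtevw vpp iwwl pii yemwr ruo mls qywnr gufio esp
Hunk 5: at line 5 remove [mls,qywnr] add [eak,tqku,lyxbb] -> 11 lines: qtevw vpp iwwl pii yemwr ruo eak tqku lyxbb gufio esp
Hunk 6: at line 4 remove [yemwr,ruo,eak] add [otuw] -> 9 lines: qtevw vpp iwwl pii otuw tqku lyxbb gufio esp
Hunk 7: at line 1 remove [vpp,iwwl,pii] add [mqp,gjwa,eytwm] -> 9 lines: qtevw mqp gjwa eytwm otuw tqku lyxbb gufio esp

Answer: qtevw
mqp
gjwa
eytwm
otuw
tqku
lyxbb
gufio
esp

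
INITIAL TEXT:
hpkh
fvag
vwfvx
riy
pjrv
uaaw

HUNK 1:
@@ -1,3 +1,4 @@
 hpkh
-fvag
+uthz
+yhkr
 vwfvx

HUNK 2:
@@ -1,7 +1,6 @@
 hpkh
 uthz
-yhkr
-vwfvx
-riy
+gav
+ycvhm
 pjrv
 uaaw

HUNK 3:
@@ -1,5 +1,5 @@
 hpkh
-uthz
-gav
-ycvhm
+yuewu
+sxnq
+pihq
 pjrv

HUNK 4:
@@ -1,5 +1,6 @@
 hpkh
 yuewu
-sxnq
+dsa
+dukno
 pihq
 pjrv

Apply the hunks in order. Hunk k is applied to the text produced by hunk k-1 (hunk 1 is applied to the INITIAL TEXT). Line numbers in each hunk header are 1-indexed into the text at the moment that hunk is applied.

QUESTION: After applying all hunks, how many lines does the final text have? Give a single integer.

Answer: 7

Derivation:
Hunk 1: at line 1 remove [fvag] add [uthz,yhkr] -> 7 lines: hpkh uthz yhkr vwfvx riy pjrv uaaw
Hunk 2: at line 1 remove [yhkr,vwfvx,riy] add [gav,ycvhm] -> 6 lines: hpkh uthz gav ycvhm pjrv uaaw
Hunk 3: at line 1 remove [uthz,gav,ycvhm] add [yuewu,sxnq,pihq] -> 6 lines: hpkh yuewu sxnq pihq pjrv uaaw
Hunk 4: at line 1 remove [sxnq] add [dsa,dukno] -> 7 lines: hpkh yuewu dsa dukno pihq pjrv uaaw
Final line count: 7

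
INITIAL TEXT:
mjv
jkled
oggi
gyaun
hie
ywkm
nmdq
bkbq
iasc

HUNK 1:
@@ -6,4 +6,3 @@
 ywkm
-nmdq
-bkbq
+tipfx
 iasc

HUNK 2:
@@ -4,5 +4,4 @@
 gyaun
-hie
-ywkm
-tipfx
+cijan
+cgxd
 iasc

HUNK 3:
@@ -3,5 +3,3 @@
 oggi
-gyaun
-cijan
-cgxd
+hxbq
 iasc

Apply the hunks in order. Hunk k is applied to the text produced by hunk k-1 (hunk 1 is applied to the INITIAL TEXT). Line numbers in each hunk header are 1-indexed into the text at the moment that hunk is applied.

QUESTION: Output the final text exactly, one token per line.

Answer: mjv
jkled
oggi
hxbq
iasc

Derivation:
Hunk 1: at line 6 remove [nmdq,bkbq] add [tipfx] -> 8 lines: mjv jkled oggi gyaun hie ywkm tipfx iasc
Hunk 2: at line 4 remove [hie,ywkm,tipfx] add [cijan,cgxd] -> 7 lines: mjv jkled oggi gyaun cijan cgxd iasc
Hunk 3: at line 3 remove [gyaun,cijan,cgxd] add [hxbq] -> 5 lines: mjv jkled oggi hxbq iasc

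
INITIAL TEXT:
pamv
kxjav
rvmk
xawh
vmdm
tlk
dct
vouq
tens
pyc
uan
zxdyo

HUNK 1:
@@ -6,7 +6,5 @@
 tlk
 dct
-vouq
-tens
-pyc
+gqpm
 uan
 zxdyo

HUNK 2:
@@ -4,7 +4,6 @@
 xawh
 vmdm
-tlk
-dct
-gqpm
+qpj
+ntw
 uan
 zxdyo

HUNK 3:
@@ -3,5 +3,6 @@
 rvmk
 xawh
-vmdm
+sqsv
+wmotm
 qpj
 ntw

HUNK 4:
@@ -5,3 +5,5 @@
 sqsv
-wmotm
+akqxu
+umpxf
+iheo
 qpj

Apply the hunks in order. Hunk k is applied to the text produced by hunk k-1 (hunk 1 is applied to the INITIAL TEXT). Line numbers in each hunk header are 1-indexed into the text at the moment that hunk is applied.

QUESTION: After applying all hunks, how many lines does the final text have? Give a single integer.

Hunk 1: at line 6 remove [vouq,tens,pyc] add [gqpm] -> 10 lines: pamv kxjav rvmk xawh vmdm tlk dct gqpm uan zxdyo
Hunk 2: at line 4 remove [tlk,dct,gqpm] add [qpj,ntw] -> 9 lines: pamv kxjav rvmk xawh vmdm qpj ntw uan zxdyo
Hunk 3: at line 3 remove [vmdm] add [sqsv,wmotm] -> 10 lines: pamv kxjav rvmk xawh sqsv wmotm qpj ntw uan zxdyo
Hunk 4: at line 5 remove [wmotm] add [akqxu,umpxf,iheo] -> 12 lines: pamv kxjav rvmk xawh sqsv akqxu umpxf iheo qpj ntw uan zxdyo
Final line count: 12

Answer: 12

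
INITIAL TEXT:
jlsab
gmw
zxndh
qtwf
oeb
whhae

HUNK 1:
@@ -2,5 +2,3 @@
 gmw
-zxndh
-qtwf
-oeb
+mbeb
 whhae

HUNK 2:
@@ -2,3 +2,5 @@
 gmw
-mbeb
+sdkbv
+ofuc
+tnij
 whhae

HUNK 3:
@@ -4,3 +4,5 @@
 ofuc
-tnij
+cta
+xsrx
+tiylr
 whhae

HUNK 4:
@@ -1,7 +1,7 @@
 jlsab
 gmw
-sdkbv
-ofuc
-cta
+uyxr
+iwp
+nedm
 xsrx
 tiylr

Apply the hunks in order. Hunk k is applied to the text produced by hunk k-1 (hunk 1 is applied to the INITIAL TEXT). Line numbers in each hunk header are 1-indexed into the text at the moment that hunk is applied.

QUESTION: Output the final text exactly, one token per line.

Answer: jlsab
gmw
uyxr
iwp
nedm
xsrx
tiylr
whhae

Derivation:
Hunk 1: at line 2 remove [zxndh,qtwf,oeb] add [mbeb] -> 4 lines: jlsab gmw mbeb whhae
Hunk 2: at line 2 remove [mbeb] add [sdkbv,ofuc,tnij] -> 6 lines: jlsab gmw sdkbv ofuc tnij whhae
Hunk 3: at line 4 remove [tnij] add [cta,xsrx,tiylr] -> 8 lines: jlsab gmw sdkbv ofuc cta xsrx tiylr whhae
Hunk 4: at line 1 remove [sdkbv,ofuc,cta] add [uyxr,iwp,nedm] -> 8 lines: jlsab gmw uyxr iwp nedm xsrx tiylr whhae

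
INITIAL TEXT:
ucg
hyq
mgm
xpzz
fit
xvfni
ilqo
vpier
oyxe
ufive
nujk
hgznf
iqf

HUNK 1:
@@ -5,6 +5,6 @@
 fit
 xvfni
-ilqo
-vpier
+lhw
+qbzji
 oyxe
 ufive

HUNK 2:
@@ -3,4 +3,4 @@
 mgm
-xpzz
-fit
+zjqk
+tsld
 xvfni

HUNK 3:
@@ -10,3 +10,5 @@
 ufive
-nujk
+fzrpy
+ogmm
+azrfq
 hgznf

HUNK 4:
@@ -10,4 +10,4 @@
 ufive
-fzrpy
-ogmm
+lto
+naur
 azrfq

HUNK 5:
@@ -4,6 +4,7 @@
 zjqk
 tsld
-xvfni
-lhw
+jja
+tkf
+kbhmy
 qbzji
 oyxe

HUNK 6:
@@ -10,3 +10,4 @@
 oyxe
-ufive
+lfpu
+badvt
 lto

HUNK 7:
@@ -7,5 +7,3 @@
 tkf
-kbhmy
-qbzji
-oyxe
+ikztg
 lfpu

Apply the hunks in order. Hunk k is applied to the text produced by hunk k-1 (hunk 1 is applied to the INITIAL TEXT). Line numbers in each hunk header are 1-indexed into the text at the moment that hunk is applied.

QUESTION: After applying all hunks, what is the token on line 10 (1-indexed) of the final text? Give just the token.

Hunk 1: at line 5 remove [ilqo,vpier] add [lhw,qbzji] -> 13 lines: ucg hyq mgm xpzz fit xvfni lhw qbzji oyxe ufive nujk hgznf iqf
Hunk 2: at line 3 remove [xpzz,fit] add [zjqk,tsld] -> 13 lines: ucg hyq mgm zjqk tsld xvfni lhw qbzji oyxe ufive nujk hgznf iqf
Hunk 3: at line 10 remove [nujk] add [fzrpy,ogmm,azrfq] -> 15 lines: ucg hyq mgm zjqk tsld xvfni lhw qbzji oyxe ufive fzrpy ogmm azrfq hgznf iqf
Hunk 4: at line 10 remove [fzrpy,ogmm] add [lto,naur] -> 15 lines: ucg hyq mgm zjqk tsld xvfni lhw qbzji oyxe ufive lto naur azrfq hgznf iqf
Hunk 5: at line 4 remove [xvfni,lhw] add [jja,tkf,kbhmy] -> 16 lines: ucg hyq mgm zjqk tsld jja tkf kbhmy qbzji oyxe ufive lto naur azrfq hgznf iqf
Hunk 6: at line 10 remove [ufive] add [lfpu,badvt] -> 17 lines: ucg hyq mgm zjqk tsld jja tkf kbhmy qbzji oyxe lfpu badvt lto naur azrfq hgznf iqf
Hunk 7: at line 7 remove [kbhmy,qbzji,oyxe] add [ikztg] -> 15 lines: ucg hyq mgm zjqk tsld jja tkf ikztg lfpu badvt lto naur azrfq hgznf iqf
Final line 10: badvt

Answer: badvt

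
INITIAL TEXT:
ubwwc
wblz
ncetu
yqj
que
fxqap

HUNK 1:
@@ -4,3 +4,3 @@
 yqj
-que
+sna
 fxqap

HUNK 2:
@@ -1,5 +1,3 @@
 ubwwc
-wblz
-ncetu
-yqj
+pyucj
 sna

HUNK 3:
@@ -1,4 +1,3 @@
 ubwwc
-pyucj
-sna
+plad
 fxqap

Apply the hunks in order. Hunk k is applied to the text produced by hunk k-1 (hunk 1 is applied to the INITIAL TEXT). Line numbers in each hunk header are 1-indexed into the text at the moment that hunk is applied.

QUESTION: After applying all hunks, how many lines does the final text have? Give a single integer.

Hunk 1: at line 4 remove [que] add [sna] -> 6 lines: ubwwc wblz ncetu yqj sna fxqap
Hunk 2: at line 1 remove [wblz,ncetu,yqj] add [pyucj] -> 4 lines: ubwwc pyucj sna fxqap
Hunk 3: at line 1 remove [pyucj,sna] add [plad] -> 3 lines: ubwwc plad fxqap
Final line count: 3

Answer: 3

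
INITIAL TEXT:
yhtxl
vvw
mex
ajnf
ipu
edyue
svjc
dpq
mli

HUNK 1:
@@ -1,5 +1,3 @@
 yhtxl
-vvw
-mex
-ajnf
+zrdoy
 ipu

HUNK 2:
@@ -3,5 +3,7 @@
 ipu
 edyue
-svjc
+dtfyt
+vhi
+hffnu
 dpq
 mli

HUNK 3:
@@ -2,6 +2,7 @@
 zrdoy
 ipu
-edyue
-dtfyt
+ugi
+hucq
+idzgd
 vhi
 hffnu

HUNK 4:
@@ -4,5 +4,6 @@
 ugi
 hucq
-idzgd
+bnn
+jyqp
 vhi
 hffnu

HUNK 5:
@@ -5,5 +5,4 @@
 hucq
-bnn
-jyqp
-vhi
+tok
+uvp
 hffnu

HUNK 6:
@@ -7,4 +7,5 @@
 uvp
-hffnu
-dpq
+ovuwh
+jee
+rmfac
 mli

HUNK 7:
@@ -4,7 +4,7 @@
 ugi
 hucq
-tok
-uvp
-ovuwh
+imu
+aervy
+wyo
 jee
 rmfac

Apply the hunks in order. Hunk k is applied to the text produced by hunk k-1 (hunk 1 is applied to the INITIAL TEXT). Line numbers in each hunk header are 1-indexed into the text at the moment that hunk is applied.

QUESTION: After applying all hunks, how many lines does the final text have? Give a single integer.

Hunk 1: at line 1 remove [vvw,mex,ajnf] add [zrdoy] -> 7 lines: yhtxl zrdoy ipu edyue svjc dpq mli
Hunk 2: at line 3 remove [svjc] add [dtfyt,vhi,hffnu] -> 9 lines: yhtxl zrdoy ipu edyue dtfyt vhi hffnu dpq mli
Hunk 3: at line 2 remove [edyue,dtfyt] add [ugi,hucq,idzgd] -> 10 lines: yhtxl zrdoy ipu ugi hucq idzgd vhi hffnu dpq mli
Hunk 4: at line 4 remove [idzgd] add [bnn,jyqp] -> 11 lines: yhtxl zrdoy ipu ugi hucq bnn jyqp vhi hffnu dpq mli
Hunk 5: at line 5 remove [bnn,jyqp,vhi] add [tok,uvp] -> 10 lines: yhtxl zrdoy ipu ugi hucq tok uvp hffnu dpq mli
Hunk 6: at line 7 remove [hffnu,dpq] add [ovuwh,jee,rmfac] -> 11 lines: yhtxl zrdoy ipu ugi hucq tok uvp ovuwh jee rmfac mli
Hunk 7: at line 4 remove [tok,uvp,ovuwh] add [imu,aervy,wyo] -> 11 lines: yhtxl zrdoy ipu ugi hucq imu aervy wyo jee rmfac mli
Final line count: 11

Answer: 11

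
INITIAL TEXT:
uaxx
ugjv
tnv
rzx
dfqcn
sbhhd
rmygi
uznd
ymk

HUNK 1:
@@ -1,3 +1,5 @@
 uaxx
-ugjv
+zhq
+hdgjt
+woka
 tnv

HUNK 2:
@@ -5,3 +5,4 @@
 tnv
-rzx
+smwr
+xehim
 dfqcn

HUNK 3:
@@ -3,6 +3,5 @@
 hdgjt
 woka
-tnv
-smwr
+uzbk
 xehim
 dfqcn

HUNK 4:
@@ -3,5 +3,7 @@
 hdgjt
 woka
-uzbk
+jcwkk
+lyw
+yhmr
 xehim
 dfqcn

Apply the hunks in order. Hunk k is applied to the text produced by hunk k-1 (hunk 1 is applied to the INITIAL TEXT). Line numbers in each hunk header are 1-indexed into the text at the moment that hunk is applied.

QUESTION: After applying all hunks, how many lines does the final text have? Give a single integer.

Answer: 13

Derivation:
Hunk 1: at line 1 remove [ugjv] add [zhq,hdgjt,woka] -> 11 lines: uaxx zhq hdgjt woka tnv rzx dfqcn sbhhd rmygi uznd ymk
Hunk 2: at line 5 remove [rzx] add [smwr,xehim] -> 12 lines: uaxx zhq hdgjt woka tnv smwr xehim dfqcn sbhhd rmygi uznd ymk
Hunk 3: at line 3 remove [tnv,smwr] add [uzbk] -> 11 lines: uaxx zhq hdgjt woka uzbk xehim dfqcn sbhhd rmygi uznd ymk
Hunk 4: at line 3 remove [uzbk] add [jcwkk,lyw,yhmr] -> 13 lines: uaxx zhq hdgjt woka jcwkk lyw yhmr xehim dfqcn sbhhd rmygi uznd ymk
Final line count: 13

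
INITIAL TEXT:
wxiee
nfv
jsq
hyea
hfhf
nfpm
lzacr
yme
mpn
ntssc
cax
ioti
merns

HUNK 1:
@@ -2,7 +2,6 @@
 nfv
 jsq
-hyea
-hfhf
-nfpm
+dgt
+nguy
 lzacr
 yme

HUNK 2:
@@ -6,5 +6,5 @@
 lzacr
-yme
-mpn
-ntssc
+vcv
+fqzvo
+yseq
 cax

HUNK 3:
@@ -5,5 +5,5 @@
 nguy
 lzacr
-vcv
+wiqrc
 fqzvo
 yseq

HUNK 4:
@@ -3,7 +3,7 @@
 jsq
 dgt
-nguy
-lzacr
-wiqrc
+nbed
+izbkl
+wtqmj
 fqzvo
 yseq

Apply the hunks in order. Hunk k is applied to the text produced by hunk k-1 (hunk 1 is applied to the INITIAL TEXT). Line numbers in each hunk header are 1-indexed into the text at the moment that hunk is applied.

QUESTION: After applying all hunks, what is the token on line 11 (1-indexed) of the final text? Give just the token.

Answer: ioti

Derivation:
Hunk 1: at line 2 remove [hyea,hfhf,nfpm] add [dgt,nguy] -> 12 lines: wxiee nfv jsq dgt nguy lzacr yme mpn ntssc cax ioti merns
Hunk 2: at line 6 remove [yme,mpn,ntssc] add [vcv,fqzvo,yseq] -> 12 lines: wxiee nfv jsq dgt nguy lzacr vcv fqzvo yseq cax ioti merns
Hunk 3: at line 5 remove [vcv] add [wiqrc] -> 12 lines: wxiee nfv jsq dgt nguy lzacr wiqrc fqzvo yseq cax ioti merns
Hunk 4: at line 3 remove [nguy,lzacr,wiqrc] add [nbed,izbkl,wtqmj] -> 12 lines: wxiee nfv jsq dgt nbed izbkl wtqmj fqzvo yseq cax ioti merns
Final line 11: ioti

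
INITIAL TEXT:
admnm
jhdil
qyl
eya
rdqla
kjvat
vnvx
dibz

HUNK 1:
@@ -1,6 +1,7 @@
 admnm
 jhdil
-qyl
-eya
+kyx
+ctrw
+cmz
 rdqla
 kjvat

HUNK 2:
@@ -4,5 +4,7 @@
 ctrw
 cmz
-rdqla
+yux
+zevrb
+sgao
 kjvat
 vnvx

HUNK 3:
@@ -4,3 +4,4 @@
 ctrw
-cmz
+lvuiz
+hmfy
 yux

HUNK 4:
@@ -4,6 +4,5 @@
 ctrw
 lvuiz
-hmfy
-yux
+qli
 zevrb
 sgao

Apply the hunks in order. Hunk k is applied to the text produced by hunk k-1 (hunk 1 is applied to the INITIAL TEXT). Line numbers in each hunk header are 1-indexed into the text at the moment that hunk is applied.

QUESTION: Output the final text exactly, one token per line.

Answer: admnm
jhdil
kyx
ctrw
lvuiz
qli
zevrb
sgao
kjvat
vnvx
dibz

Derivation:
Hunk 1: at line 1 remove [qyl,eya] add [kyx,ctrw,cmz] -> 9 lines: admnm jhdil kyx ctrw cmz rdqla kjvat vnvx dibz
Hunk 2: at line 4 remove [rdqla] add [yux,zevrb,sgao] -> 11 lines: admnm jhdil kyx ctrw cmz yux zevrb sgao kjvat vnvx dibz
Hunk 3: at line 4 remove [cmz] add [lvuiz,hmfy] -> 12 lines: admnm jhdil kyx ctrw lvuiz hmfy yux zevrb sgao kjvat vnvx dibz
Hunk 4: at line 4 remove [hmfy,yux] add [qli] -> 11 lines: admnm jhdil kyx ctrw lvuiz qli zevrb sgao kjvat vnvx dibz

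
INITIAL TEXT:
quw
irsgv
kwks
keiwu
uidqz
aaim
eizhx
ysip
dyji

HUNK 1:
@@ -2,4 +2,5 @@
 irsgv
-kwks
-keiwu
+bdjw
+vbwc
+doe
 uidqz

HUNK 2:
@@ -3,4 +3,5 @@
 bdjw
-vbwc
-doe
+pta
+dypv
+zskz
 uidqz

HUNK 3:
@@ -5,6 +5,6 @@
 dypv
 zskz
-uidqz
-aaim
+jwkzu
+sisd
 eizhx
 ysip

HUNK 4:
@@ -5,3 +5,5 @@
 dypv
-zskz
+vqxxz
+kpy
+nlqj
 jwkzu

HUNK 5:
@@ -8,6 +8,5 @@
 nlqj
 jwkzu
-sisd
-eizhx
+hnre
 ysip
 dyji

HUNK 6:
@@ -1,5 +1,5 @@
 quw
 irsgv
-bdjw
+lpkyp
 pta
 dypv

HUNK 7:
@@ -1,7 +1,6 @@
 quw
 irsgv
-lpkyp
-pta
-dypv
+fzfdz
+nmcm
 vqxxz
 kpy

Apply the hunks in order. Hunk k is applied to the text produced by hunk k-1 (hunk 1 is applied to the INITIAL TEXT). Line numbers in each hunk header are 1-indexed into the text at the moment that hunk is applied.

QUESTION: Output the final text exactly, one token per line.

Hunk 1: at line 2 remove [kwks,keiwu] add [bdjw,vbwc,doe] -> 10 lines: quw irsgv bdjw vbwc doe uidqz aaim eizhx ysip dyji
Hunk 2: at line 3 remove [vbwc,doe] add [pta,dypv,zskz] -> 11 lines: quw irsgv bdjw pta dypv zskz uidqz aaim eizhx ysip dyji
Hunk 3: at line 5 remove [uidqz,aaim] add [jwkzu,sisd] -> 11 lines: quw irsgv bdjw pta dypv zskz jwkzu sisd eizhx ysip dyji
Hunk 4: at line 5 remove [zskz] add [vqxxz,kpy,nlqj] -> 13 lines: quw irsgv bdjw pta dypv vqxxz kpy nlqj jwkzu sisd eizhx ysip dyji
Hunk 5: at line 8 remove [sisd,eizhx] add [hnre] -> 12 lines: quw irsgv bdjw pta dypv vqxxz kpy nlqj jwkzu hnre ysip dyji
Hunk 6: at line 1 remove [bdjw] add [lpkyp] -> 12 lines: quw irsgv lpkyp pta dypv vqxxz kpy nlqj jwkzu hnre ysip dyji
Hunk 7: at line 1 remove [lpkyp,pta,dypv] add [fzfdz,nmcm] -> 11 lines: quw irsgv fzfdz nmcm vqxxz kpy nlqj jwkzu hnre ysip dyji

Answer: quw
irsgv
fzfdz
nmcm
vqxxz
kpy
nlqj
jwkzu
hnre
ysip
dyji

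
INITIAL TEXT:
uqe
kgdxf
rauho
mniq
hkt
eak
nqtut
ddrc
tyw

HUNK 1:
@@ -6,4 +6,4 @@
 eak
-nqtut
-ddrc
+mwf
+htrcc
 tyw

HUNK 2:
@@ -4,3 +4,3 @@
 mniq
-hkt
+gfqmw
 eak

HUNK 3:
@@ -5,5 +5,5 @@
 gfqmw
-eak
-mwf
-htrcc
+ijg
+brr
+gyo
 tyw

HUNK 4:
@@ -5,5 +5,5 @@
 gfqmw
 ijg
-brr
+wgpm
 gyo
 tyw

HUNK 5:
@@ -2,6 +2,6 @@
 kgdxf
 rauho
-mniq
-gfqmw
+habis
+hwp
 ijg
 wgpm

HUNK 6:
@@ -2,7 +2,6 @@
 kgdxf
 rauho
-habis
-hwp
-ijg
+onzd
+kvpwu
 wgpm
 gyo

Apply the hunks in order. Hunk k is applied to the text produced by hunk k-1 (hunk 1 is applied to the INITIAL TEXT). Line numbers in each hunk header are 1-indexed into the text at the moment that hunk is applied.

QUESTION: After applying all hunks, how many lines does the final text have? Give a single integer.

Hunk 1: at line 6 remove [nqtut,ddrc] add [mwf,htrcc] -> 9 lines: uqe kgdxf rauho mniq hkt eak mwf htrcc tyw
Hunk 2: at line 4 remove [hkt] add [gfqmw] -> 9 lines: uqe kgdxf rauho mniq gfqmw eak mwf htrcc tyw
Hunk 3: at line 5 remove [eak,mwf,htrcc] add [ijg,brr,gyo] -> 9 lines: uqe kgdxf rauho mniq gfqmw ijg brr gyo tyw
Hunk 4: at line 5 remove [brr] add [wgpm] -> 9 lines: uqe kgdxf rauho mniq gfqmw ijg wgpm gyo tyw
Hunk 5: at line 2 remove [mniq,gfqmw] add [habis,hwp] -> 9 lines: uqe kgdxf rauho habis hwp ijg wgpm gyo tyw
Hunk 6: at line 2 remove [habis,hwp,ijg] add [onzd,kvpwu] -> 8 lines: uqe kgdxf rauho onzd kvpwu wgpm gyo tyw
Final line count: 8

Answer: 8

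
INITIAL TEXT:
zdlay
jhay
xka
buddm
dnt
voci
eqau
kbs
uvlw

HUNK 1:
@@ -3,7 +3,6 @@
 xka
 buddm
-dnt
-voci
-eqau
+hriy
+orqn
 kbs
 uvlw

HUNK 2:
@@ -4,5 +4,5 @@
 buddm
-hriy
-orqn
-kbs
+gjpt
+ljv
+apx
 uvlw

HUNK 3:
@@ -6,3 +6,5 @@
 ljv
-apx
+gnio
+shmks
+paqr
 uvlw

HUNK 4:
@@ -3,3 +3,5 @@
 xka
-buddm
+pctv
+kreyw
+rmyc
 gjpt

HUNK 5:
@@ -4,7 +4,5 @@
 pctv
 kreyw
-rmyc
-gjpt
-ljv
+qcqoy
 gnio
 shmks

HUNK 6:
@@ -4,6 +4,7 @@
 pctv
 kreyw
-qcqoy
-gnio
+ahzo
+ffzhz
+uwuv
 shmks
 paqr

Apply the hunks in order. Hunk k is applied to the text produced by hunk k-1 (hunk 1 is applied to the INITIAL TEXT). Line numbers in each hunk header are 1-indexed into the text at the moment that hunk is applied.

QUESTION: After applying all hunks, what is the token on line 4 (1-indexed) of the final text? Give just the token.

Answer: pctv

Derivation:
Hunk 1: at line 3 remove [dnt,voci,eqau] add [hriy,orqn] -> 8 lines: zdlay jhay xka buddm hriy orqn kbs uvlw
Hunk 2: at line 4 remove [hriy,orqn,kbs] add [gjpt,ljv,apx] -> 8 lines: zdlay jhay xka buddm gjpt ljv apx uvlw
Hunk 3: at line 6 remove [apx] add [gnio,shmks,paqr] -> 10 lines: zdlay jhay xka buddm gjpt ljv gnio shmks paqr uvlw
Hunk 4: at line 3 remove [buddm] add [pctv,kreyw,rmyc] -> 12 lines: zdlay jhay xka pctv kreyw rmyc gjpt ljv gnio shmks paqr uvlw
Hunk 5: at line 4 remove [rmyc,gjpt,ljv] add [qcqoy] -> 10 lines: zdlay jhay xka pctv kreyw qcqoy gnio shmks paqr uvlw
Hunk 6: at line 4 remove [qcqoy,gnio] add [ahzo,ffzhz,uwuv] -> 11 lines: zdlay jhay xka pctv kreyw ahzo ffzhz uwuv shmks paqr uvlw
Final line 4: pctv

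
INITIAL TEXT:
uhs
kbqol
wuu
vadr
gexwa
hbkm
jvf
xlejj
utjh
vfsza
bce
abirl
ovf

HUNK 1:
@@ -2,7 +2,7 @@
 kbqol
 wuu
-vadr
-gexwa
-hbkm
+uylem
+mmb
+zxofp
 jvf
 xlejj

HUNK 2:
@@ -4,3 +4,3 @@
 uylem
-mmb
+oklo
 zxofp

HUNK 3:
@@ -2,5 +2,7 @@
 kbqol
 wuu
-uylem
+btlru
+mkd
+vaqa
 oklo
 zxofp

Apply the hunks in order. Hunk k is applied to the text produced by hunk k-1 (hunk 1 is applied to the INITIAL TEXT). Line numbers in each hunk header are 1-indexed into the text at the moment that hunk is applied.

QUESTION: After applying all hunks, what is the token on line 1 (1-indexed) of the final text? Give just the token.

Answer: uhs

Derivation:
Hunk 1: at line 2 remove [vadr,gexwa,hbkm] add [uylem,mmb,zxofp] -> 13 lines: uhs kbqol wuu uylem mmb zxofp jvf xlejj utjh vfsza bce abirl ovf
Hunk 2: at line 4 remove [mmb] add [oklo] -> 13 lines: uhs kbqol wuu uylem oklo zxofp jvf xlejj utjh vfsza bce abirl ovf
Hunk 3: at line 2 remove [uylem] add [btlru,mkd,vaqa] -> 15 lines: uhs kbqol wuu btlru mkd vaqa oklo zxofp jvf xlejj utjh vfsza bce abirl ovf
Final line 1: uhs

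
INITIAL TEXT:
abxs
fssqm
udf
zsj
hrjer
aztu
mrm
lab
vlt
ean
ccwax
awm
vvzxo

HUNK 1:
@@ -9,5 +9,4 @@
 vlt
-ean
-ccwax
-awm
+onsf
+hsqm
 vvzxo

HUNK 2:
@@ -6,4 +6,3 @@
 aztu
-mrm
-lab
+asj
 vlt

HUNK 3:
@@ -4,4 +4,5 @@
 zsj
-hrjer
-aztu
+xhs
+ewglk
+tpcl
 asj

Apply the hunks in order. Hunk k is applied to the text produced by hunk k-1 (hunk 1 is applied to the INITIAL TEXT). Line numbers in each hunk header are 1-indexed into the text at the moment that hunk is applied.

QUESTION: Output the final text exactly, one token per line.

Hunk 1: at line 9 remove [ean,ccwax,awm] add [onsf,hsqm] -> 12 lines: abxs fssqm udf zsj hrjer aztu mrm lab vlt onsf hsqm vvzxo
Hunk 2: at line 6 remove [mrm,lab] add [asj] -> 11 lines: abxs fssqm udf zsj hrjer aztu asj vlt onsf hsqm vvzxo
Hunk 3: at line 4 remove [hrjer,aztu] add [xhs,ewglk,tpcl] -> 12 lines: abxs fssqm udf zsj xhs ewglk tpcl asj vlt onsf hsqm vvzxo

Answer: abxs
fssqm
udf
zsj
xhs
ewglk
tpcl
asj
vlt
onsf
hsqm
vvzxo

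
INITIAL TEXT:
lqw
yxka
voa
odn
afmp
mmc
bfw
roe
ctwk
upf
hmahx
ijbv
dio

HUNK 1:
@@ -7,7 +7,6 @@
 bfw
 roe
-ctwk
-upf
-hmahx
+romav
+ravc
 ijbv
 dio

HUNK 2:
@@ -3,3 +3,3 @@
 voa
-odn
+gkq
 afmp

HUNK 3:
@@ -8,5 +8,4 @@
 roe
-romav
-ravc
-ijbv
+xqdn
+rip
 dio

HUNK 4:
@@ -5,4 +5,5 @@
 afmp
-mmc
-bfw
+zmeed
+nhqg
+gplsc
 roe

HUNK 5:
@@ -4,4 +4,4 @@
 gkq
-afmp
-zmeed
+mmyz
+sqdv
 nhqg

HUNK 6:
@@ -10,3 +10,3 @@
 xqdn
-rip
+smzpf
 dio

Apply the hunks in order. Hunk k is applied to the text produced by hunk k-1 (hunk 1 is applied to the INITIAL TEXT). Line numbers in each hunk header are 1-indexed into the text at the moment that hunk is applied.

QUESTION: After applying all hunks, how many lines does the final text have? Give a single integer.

Hunk 1: at line 7 remove [ctwk,upf,hmahx] add [romav,ravc] -> 12 lines: lqw yxka voa odn afmp mmc bfw roe romav ravc ijbv dio
Hunk 2: at line 3 remove [odn] add [gkq] -> 12 lines: lqw yxka voa gkq afmp mmc bfw roe romav ravc ijbv dio
Hunk 3: at line 8 remove [romav,ravc,ijbv] add [xqdn,rip] -> 11 lines: lqw yxka voa gkq afmp mmc bfw roe xqdn rip dio
Hunk 4: at line 5 remove [mmc,bfw] add [zmeed,nhqg,gplsc] -> 12 lines: lqw yxka voa gkq afmp zmeed nhqg gplsc roe xqdn rip dio
Hunk 5: at line 4 remove [afmp,zmeed] add [mmyz,sqdv] -> 12 lines: lqw yxka voa gkq mmyz sqdv nhqg gplsc roe xqdn rip dio
Hunk 6: at line 10 remove [rip] add [smzpf] -> 12 lines: lqw yxka voa gkq mmyz sqdv nhqg gplsc roe xqdn smzpf dio
Final line count: 12

Answer: 12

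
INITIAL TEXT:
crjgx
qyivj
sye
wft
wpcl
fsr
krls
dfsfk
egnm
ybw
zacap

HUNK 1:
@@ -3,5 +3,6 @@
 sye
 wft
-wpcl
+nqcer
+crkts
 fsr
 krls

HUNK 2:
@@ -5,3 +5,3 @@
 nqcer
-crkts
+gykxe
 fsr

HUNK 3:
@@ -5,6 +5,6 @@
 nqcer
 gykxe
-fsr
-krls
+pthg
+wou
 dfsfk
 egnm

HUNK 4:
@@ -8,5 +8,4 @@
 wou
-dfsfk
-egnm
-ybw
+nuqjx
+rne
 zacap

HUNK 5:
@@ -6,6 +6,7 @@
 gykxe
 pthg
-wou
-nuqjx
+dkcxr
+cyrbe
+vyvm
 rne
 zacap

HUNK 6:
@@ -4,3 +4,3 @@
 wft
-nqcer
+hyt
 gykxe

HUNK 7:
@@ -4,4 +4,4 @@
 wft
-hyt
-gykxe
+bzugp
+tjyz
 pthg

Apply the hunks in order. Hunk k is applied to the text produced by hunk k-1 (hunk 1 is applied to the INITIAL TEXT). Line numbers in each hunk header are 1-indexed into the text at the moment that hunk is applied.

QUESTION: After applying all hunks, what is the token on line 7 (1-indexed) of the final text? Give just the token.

Hunk 1: at line 3 remove [wpcl] add [nqcer,crkts] -> 12 lines: crjgx qyivj sye wft nqcer crkts fsr krls dfsfk egnm ybw zacap
Hunk 2: at line 5 remove [crkts] add [gykxe] -> 12 lines: crjgx qyivj sye wft nqcer gykxe fsr krls dfsfk egnm ybw zacap
Hunk 3: at line 5 remove [fsr,krls] add [pthg,wou] -> 12 lines: crjgx qyivj sye wft nqcer gykxe pthg wou dfsfk egnm ybw zacap
Hunk 4: at line 8 remove [dfsfk,egnm,ybw] add [nuqjx,rne] -> 11 lines: crjgx qyivj sye wft nqcer gykxe pthg wou nuqjx rne zacap
Hunk 5: at line 6 remove [wou,nuqjx] add [dkcxr,cyrbe,vyvm] -> 12 lines: crjgx qyivj sye wft nqcer gykxe pthg dkcxr cyrbe vyvm rne zacap
Hunk 6: at line 4 remove [nqcer] add [hyt] -> 12 lines: crjgx qyivj sye wft hyt gykxe pthg dkcxr cyrbe vyvm rne zacap
Hunk 7: at line 4 remove [hyt,gykxe] add [bzugp,tjyz] -> 12 lines: crjgx qyivj sye wft bzugp tjyz pthg dkcxr cyrbe vyvm rne zacap
Final line 7: pthg

Answer: pthg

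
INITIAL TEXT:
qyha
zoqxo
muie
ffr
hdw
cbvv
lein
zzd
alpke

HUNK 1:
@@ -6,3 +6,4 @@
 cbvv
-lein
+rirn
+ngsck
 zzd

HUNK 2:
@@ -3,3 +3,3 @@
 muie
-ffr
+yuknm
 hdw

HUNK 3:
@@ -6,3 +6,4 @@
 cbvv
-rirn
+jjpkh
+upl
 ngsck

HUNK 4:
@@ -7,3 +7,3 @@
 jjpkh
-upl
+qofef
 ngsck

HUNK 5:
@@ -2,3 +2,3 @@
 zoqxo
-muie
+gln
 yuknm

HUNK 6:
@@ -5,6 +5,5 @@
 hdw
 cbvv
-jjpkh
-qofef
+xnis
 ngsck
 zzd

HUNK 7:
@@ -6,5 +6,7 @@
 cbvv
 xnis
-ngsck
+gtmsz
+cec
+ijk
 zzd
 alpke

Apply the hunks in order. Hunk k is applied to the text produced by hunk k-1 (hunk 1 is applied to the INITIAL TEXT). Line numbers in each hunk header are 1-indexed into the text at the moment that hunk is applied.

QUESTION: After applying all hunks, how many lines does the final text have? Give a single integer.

Answer: 12

Derivation:
Hunk 1: at line 6 remove [lein] add [rirn,ngsck] -> 10 lines: qyha zoqxo muie ffr hdw cbvv rirn ngsck zzd alpke
Hunk 2: at line 3 remove [ffr] add [yuknm] -> 10 lines: qyha zoqxo muie yuknm hdw cbvv rirn ngsck zzd alpke
Hunk 3: at line 6 remove [rirn] add [jjpkh,upl] -> 11 lines: qyha zoqxo muie yuknm hdw cbvv jjpkh upl ngsck zzd alpke
Hunk 4: at line 7 remove [upl] add [qofef] -> 11 lines: qyha zoqxo muie yuknm hdw cbvv jjpkh qofef ngsck zzd alpke
Hunk 5: at line 2 remove [muie] add [gln] -> 11 lines: qyha zoqxo gln yuknm hdw cbvv jjpkh qofef ngsck zzd alpke
Hunk 6: at line 5 remove [jjpkh,qofef] add [xnis] -> 10 lines: qyha zoqxo gln yuknm hdw cbvv xnis ngsck zzd alpke
Hunk 7: at line 6 remove [ngsck] add [gtmsz,cec,ijk] -> 12 lines: qyha zoqxo gln yuknm hdw cbvv xnis gtmsz cec ijk zzd alpke
Final line count: 12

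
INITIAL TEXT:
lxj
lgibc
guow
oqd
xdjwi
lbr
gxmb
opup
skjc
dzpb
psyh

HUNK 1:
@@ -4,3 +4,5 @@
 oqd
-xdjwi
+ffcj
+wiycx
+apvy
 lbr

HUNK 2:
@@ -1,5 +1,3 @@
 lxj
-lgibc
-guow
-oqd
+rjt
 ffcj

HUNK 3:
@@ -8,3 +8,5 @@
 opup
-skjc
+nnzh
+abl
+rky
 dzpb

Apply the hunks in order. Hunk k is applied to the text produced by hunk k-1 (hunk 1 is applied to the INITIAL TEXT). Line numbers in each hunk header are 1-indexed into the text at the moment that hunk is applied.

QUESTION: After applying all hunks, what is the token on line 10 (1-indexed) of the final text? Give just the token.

Answer: abl

Derivation:
Hunk 1: at line 4 remove [xdjwi] add [ffcj,wiycx,apvy] -> 13 lines: lxj lgibc guow oqd ffcj wiycx apvy lbr gxmb opup skjc dzpb psyh
Hunk 2: at line 1 remove [lgibc,guow,oqd] add [rjt] -> 11 lines: lxj rjt ffcj wiycx apvy lbr gxmb opup skjc dzpb psyh
Hunk 3: at line 8 remove [skjc] add [nnzh,abl,rky] -> 13 lines: lxj rjt ffcj wiycx apvy lbr gxmb opup nnzh abl rky dzpb psyh
Final line 10: abl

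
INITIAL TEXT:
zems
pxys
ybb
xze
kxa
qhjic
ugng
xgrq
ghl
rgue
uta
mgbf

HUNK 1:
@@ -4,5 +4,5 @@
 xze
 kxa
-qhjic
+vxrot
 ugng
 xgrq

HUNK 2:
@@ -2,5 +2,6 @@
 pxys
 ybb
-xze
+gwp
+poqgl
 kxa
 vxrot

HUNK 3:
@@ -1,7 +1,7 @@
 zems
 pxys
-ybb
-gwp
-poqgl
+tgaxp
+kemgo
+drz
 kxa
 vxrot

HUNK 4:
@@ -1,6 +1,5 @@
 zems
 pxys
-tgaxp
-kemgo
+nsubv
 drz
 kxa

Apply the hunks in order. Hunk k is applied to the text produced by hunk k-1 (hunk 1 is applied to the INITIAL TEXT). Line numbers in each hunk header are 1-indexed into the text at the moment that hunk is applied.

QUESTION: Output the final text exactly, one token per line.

Answer: zems
pxys
nsubv
drz
kxa
vxrot
ugng
xgrq
ghl
rgue
uta
mgbf

Derivation:
Hunk 1: at line 4 remove [qhjic] add [vxrot] -> 12 lines: zems pxys ybb xze kxa vxrot ugng xgrq ghl rgue uta mgbf
Hunk 2: at line 2 remove [xze] add [gwp,poqgl] -> 13 lines: zems pxys ybb gwp poqgl kxa vxrot ugng xgrq ghl rgue uta mgbf
Hunk 3: at line 1 remove [ybb,gwp,poqgl] add [tgaxp,kemgo,drz] -> 13 lines: zems pxys tgaxp kemgo drz kxa vxrot ugng xgrq ghl rgue uta mgbf
Hunk 4: at line 1 remove [tgaxp,kemgo] add [nsubv] -> 12 lines: zems pxys nsubv drz kxa vxrot ugng xgrq ghl rgue uta mgbf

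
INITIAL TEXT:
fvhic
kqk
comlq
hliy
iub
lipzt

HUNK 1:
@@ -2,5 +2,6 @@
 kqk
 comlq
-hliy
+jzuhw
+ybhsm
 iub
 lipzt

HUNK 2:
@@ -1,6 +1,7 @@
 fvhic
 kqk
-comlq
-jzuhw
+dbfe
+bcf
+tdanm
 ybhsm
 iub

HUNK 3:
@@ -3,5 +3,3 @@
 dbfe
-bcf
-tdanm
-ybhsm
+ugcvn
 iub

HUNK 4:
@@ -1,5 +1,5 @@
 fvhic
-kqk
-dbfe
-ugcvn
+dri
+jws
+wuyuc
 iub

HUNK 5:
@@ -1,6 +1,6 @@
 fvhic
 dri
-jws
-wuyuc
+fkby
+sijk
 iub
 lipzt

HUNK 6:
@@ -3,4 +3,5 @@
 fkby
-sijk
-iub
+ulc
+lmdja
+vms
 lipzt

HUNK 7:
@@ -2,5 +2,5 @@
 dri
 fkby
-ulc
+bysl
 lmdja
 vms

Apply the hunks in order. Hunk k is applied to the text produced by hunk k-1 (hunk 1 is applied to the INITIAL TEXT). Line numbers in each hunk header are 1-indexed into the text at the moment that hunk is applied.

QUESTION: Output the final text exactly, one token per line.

Answer: fvhic
dri
fkby
bysl
lmdja
vms
lipzt

Derivation:
Hunk 1: at line 2 remove [hliy] add [jzuhw,ybhsm] -> 7 lines: fvhic kqk comlq jzuhw ybhsm iub lipzt
Hunk 2: at line 1 remove [comlq,jzuhw] add [dbfe,bcf,tdanm] -> 8 lines: fvhic kqk dbfe bcf tdanm ybhsm iub lipzt
Hunk 3: at line 3 remove [bcf,tdanm,ybhsm] add [ugcvn] -> 6 lines: fvhic kqk dbfe ugcvn iub lipzt
Hunk 4: at line 1 remove [kqk,dbfe,ugcvn] add [dri,jws,wuyuc] -> 6 lines: fvhic dri jws wuyuc iub lipzt
Hunk 5: at line 1 remove [jws,wuyuc] add [fkby,sijk] -> 6 lines: fvhic dri fkby sijk iub lipzt
Hunk 6: at line 3 remove [sijk,iub] add [ulc,lmdja,vms] -> 7 lines: fvhic dri fkby ulc lmdja vms lipzt
Hunk 7: at line 2 remove [ulc] add [bysl] -> 7 lines: fvhic dri fkby bysl lmdja vms lipzt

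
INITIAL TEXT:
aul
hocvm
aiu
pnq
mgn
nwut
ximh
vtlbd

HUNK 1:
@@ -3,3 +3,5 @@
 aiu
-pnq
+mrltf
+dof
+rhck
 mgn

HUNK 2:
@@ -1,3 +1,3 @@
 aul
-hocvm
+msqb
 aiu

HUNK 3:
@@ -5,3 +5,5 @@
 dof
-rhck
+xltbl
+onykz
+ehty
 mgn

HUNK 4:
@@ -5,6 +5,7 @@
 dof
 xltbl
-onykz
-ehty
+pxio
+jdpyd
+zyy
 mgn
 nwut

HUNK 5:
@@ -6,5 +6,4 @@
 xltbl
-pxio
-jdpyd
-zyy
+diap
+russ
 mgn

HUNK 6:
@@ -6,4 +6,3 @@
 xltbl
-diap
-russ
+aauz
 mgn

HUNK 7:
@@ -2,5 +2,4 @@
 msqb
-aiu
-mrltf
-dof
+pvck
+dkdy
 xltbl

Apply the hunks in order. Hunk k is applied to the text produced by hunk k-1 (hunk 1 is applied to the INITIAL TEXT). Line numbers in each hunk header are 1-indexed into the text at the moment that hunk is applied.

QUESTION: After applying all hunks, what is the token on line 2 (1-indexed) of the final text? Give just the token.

Hunk 1: at line 3 remove [pnq] add [mrltf,dof,rhck] -> 10 lines: aul hocvm aiu mrltf dof rhck mgn nwut ximh vtlbd
Hunk 2: at line 1 remove [hocvm] add [msqb] -> 10 lines: aul msqb aiu mrltf dof rhck mgn nwut ximh vtlbd
Hunk 3: at line 5 remove [rhck] add [xltbl,onykz,ehty] -> 12 lines: aul msqb aiu mrltf dof xltbl onykz ehty mgn nwut ximh vtlbd
Hunk 4: at line 5 remove [onykz,ehty] add [pxio,jdpyd,zyy] -> 13 lines: aul msqb aiu mrltf dof xltbl pxio jdpyd zyy mgn nwut ximh vtlbd
Hunk 5: at line 6 remove [pxio,jdpyd,zyy] add [diap,russ] -> 12 lines: aul msqb aiu mrltf dof xltbl diap russ mgn nwut ximh vtlbd
Hunk 6: at line 6 remove [diap,russ] add [aauz] -> 11 lines: aul msqb aiu mrltf dof xltbl aauz mgn nwut ximh vtlbd
Hunk 7: at line 2 remove [aiu,mrltf,dof] add [pvck,dkdy] -> 10 lines: aul msqb pvck dkdy xltbl aauz mgn nwut ximh vtlbd
Final line 2: msqb

Answer: msqb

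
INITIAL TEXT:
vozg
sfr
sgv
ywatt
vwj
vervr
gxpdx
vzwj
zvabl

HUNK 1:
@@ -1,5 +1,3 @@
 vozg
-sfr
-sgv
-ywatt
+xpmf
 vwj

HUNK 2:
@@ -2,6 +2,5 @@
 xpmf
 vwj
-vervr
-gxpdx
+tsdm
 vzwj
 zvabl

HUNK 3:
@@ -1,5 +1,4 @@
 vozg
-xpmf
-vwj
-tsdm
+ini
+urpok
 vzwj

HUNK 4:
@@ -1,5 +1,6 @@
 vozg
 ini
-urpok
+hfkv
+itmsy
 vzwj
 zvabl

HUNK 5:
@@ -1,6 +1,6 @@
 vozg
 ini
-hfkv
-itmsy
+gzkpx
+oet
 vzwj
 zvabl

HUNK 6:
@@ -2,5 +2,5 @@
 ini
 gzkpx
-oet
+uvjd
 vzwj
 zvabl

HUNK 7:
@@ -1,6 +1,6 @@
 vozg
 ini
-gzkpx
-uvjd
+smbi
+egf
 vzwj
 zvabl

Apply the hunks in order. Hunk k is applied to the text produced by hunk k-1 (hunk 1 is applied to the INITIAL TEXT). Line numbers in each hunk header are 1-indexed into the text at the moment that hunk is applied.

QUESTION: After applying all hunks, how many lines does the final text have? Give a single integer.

Answer: 6

Derivation:
Hunk 1: at line 1 remove [sfr,sgv,ywatt] add [xpmf] -> 7 lines: vozg xpmf vwj vervr gxpdx vzwj zvabl
Hunk 2: at line 2 remove [vervr,gxpdx] add [tsdm] -> 6 lines: vozg xpmf vwj tsdm vzwj zvabl
Hunk 3: at line 1 remove [xpmf,vwj,tsdm] add [ini,urpok] -> 5 lines: vozg ini urpok vzwj zvabl
Hunk 4: at line 1 remove [urpok] add [hfkv,itmsy] -> 6 lines: vozg ini hfkv itmsy vzwj zvabl
Hunk 5: at line 1 remove [hfkv,itmsy] add [gzkpx,oet] -> 6 lines: vozg ini gzkpx oet vzwj zvabl
Hunk 6: at line 2 remove [oet] add [uvjd] -> 6 lines: vozg ini gzkpx uvjd vzwj zvabl
Hunk 7: at line 1 remove [gzkpx,uvjd] add [smbi,egf] -> 6 lines: vozg ini smbi egf vzwj zvabl
Final line count: 6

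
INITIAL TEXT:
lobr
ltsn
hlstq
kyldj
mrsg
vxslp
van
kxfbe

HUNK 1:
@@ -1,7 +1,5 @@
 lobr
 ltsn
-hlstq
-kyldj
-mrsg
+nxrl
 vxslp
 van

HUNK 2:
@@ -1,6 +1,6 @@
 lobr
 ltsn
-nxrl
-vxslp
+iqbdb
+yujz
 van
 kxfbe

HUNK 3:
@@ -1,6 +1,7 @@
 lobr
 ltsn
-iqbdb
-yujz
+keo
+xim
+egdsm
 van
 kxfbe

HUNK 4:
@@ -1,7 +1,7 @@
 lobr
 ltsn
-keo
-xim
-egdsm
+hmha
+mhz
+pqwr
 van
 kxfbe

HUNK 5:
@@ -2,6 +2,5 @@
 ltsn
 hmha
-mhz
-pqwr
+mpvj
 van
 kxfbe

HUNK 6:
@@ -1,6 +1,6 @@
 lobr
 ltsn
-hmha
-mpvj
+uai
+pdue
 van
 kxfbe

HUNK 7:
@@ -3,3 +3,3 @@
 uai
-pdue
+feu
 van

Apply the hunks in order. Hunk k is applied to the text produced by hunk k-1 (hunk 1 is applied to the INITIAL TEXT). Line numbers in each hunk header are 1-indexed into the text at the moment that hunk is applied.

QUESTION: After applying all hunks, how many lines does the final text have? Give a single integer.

Hunk 1: at line 1 remove [hlstq,kyldj,mrsg] add [nxrl] -> 6 lines: lobr ltsn nxrl vxslp van kxfbe
Hunk 2: at line 1 remove [nxrl,vxslp] add [iqbdb,yujz] -> 6 lines: lobr ltsn iqbdb yujz van kxfbe
Hunk 3: at line 1 remove [iqbdb,yujz] add [keo,xim,egdsm] -> 7 lines: lobr ltsn keo xim egdsm van kxfbe
Hunk 4: at line 1 remove [keo,xim,egdsm] add [hmha,mhz,pqwr] -> 7 lines: lobr ltsn hmha mhz pqwr van kxfbe
Hunk 5: at line 2 remove [mhz,pqwr] add [mpvj] -> 6 lines: lobr ltsn hmha mpvj van kxfbe
Hunk 6: at line 1 remove [hmha,mpvj] add [uai,pdue] -> 6 lines: lobr ltsn uai pdue van kxfbe
Hunk 7: at line 3 remove [pdue] add [feu] -> 6 lines: lobr ltsn uai feu van kxfbe
Final line count: 6

Answer: 6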